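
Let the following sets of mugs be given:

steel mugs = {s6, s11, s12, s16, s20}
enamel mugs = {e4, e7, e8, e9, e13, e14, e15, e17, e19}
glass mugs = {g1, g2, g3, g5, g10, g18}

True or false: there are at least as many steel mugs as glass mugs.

False

There are 5 steel mugs.
There are 6 glass mugs.
The claim requires 5 ≥ 6, which does not hold.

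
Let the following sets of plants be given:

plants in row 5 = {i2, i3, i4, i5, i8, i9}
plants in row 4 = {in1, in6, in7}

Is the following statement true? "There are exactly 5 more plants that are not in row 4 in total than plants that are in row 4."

plants that are not in row 4: 6.
plants in row 4: 3.
The claim requires 6 − 3 (= 3) to equal 5, which does not hold.

False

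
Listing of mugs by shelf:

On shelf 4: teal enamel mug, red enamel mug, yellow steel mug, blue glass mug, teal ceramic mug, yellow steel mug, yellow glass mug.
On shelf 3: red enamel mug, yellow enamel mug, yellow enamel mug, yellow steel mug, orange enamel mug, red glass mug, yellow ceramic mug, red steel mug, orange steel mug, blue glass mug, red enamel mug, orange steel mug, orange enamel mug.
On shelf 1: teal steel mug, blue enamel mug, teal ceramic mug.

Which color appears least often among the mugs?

Counts by color: yellow 7, red 5, teal 4, orange 4, blue 3.
The minimum is 3, held uniquely by blue.

blue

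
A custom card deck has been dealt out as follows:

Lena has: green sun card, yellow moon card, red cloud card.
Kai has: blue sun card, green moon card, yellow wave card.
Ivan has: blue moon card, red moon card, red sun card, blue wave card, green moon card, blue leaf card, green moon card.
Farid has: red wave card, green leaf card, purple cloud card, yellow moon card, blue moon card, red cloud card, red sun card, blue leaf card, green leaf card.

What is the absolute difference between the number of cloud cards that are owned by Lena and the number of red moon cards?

cloud cards owned by Lena: 1. red moon cards: 1.
|1 − 1| = 1 − 1 = 0.

0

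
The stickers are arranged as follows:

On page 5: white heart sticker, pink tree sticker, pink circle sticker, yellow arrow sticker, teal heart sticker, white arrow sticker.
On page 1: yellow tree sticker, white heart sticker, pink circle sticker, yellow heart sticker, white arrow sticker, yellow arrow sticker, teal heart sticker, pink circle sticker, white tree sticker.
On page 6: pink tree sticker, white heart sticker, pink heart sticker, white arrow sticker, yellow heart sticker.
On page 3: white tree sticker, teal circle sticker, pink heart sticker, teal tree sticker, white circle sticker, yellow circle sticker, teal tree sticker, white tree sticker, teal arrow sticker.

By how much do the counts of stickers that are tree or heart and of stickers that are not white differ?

stickers that are tree or heart: 17. stickers that are not white: 19.
|17 − 19| = 19 − 17 = 2.

2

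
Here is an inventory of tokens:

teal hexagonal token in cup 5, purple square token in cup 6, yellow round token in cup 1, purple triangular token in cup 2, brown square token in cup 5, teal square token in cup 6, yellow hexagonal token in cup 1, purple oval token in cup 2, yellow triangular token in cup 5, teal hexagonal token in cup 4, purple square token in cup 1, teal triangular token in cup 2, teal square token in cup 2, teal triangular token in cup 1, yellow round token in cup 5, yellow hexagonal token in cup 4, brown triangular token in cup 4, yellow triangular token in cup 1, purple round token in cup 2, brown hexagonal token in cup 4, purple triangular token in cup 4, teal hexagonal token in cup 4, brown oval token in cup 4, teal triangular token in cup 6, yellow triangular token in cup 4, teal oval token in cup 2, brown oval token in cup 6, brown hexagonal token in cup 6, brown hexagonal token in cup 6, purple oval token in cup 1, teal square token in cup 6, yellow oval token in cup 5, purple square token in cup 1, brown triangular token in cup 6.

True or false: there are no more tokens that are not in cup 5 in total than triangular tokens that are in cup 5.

tokens that are not in cup 5: 29.
triangular tokens in cup 5: 1.
The claim requires 29 ≤ 1, which does not hold.

False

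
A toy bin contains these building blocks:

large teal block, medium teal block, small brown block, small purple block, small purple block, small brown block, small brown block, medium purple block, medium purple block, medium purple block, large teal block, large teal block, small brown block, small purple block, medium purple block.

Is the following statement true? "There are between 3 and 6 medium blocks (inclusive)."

medium blocks: 5.
The claim requires 3 ≤ 5 ≤ 6, which holds.

True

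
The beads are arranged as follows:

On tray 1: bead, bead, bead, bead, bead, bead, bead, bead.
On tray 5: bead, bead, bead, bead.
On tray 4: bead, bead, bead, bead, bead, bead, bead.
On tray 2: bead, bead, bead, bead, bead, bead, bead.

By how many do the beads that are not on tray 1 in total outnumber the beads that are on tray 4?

11

beads that are not on tray 1: 18.
beads on tray 4: 7.
18 − 7 = 11.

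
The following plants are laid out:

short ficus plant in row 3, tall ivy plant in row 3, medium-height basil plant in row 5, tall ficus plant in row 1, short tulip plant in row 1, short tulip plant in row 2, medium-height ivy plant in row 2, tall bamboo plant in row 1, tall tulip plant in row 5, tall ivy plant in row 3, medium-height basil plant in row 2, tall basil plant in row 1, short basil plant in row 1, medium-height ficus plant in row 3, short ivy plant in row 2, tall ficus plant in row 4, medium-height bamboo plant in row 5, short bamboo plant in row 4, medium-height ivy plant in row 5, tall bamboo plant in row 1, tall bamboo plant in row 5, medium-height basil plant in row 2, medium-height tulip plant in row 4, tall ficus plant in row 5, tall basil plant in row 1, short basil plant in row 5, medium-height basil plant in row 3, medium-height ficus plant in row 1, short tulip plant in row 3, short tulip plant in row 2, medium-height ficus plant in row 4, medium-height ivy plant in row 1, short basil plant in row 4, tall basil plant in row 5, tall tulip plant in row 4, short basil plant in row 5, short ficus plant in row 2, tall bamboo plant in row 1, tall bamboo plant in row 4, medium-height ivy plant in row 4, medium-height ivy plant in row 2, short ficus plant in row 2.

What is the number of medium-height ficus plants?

3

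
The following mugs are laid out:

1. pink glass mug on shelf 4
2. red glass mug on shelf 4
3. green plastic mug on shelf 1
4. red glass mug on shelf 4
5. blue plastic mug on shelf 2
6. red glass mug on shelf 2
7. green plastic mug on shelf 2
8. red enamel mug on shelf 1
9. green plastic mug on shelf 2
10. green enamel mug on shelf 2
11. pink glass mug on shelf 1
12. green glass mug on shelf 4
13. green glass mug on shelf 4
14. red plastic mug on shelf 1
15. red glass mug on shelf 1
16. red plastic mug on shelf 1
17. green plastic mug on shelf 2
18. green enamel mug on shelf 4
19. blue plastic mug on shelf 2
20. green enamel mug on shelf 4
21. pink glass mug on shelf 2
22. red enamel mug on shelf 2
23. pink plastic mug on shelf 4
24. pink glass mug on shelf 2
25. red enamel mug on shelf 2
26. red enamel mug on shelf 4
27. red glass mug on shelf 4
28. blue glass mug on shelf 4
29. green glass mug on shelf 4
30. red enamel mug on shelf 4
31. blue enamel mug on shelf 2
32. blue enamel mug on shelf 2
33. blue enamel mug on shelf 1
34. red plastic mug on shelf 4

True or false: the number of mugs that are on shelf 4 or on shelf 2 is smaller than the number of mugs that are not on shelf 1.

There are 27 mugs on shelf 4 or on shelf 2.
There are 27 mugs that are not on shelf 1.
The claim requires 27 < 27, which does not hold.

False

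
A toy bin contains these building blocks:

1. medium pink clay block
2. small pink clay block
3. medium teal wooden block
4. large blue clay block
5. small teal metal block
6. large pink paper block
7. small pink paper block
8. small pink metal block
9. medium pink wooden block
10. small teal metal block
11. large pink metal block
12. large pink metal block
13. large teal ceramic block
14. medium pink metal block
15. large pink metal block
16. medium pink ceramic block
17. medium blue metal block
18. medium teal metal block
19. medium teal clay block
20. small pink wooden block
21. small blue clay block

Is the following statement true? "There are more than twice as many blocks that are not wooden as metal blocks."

False

|blocks that are not wooden| = 18.
|metal blocks| = 9.
The claim requires 18 > 2 × 9 = 18, which does not hold.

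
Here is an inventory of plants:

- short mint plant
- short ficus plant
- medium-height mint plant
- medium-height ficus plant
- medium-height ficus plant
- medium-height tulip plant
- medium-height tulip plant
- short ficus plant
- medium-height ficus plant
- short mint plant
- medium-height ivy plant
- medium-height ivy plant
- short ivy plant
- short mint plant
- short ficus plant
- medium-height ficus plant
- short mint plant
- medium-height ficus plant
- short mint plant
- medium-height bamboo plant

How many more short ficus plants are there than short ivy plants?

2

short ficus plants: 3.
short ivy plants: 1.
3 − 1 = 2.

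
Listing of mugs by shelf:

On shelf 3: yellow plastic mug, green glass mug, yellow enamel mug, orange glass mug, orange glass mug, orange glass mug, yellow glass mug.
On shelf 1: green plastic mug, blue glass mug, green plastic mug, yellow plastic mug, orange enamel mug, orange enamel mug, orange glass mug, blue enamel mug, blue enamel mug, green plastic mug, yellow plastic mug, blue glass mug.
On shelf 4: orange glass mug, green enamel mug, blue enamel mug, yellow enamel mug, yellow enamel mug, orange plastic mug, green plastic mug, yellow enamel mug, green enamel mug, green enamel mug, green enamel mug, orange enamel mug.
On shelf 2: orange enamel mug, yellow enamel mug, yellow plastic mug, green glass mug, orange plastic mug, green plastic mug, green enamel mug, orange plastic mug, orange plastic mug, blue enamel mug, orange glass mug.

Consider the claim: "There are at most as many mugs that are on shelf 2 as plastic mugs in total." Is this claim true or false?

There are 11 mugs on shelf 2.
There are 13 plastic mugs.
The claim requires 11 ≤ 13, which holds.

True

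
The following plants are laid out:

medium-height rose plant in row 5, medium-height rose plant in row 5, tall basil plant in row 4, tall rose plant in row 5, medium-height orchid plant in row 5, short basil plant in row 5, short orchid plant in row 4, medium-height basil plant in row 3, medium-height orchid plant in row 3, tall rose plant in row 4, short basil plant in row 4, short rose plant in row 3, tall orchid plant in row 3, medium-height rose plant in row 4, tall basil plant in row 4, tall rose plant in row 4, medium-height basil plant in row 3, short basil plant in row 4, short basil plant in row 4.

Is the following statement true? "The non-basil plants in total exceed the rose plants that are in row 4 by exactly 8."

There are 11 non-basil plants.
There are 3 rose plants in row 4.
The claim requires 11 − 3 (= 8) to equal 8, which holds.

True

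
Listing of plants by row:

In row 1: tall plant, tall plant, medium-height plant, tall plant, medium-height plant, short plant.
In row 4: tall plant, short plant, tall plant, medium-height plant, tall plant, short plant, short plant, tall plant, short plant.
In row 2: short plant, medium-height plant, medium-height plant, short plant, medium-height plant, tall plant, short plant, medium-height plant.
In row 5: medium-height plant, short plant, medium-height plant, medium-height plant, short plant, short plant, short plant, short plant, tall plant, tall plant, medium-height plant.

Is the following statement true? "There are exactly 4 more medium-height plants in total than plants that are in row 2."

False

medium-height plants: 11.
plants in row 2: 8.
The claim requires 11 − 8 (= 3) to equal 4, which does not hold.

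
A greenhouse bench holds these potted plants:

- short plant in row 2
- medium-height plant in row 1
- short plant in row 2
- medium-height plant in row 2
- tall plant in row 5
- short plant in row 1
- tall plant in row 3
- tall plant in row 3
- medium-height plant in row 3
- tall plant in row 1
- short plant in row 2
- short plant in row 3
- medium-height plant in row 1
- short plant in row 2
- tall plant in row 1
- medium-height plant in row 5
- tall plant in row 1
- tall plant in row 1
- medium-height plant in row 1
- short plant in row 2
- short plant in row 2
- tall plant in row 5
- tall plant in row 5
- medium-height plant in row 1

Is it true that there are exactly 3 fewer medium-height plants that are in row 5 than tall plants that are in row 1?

True

|medium-height plants in row 5| = 1.
|tall plants in row 1| = 4.
The claim requires 4 − 1 (= 3) to equal 3, which holds.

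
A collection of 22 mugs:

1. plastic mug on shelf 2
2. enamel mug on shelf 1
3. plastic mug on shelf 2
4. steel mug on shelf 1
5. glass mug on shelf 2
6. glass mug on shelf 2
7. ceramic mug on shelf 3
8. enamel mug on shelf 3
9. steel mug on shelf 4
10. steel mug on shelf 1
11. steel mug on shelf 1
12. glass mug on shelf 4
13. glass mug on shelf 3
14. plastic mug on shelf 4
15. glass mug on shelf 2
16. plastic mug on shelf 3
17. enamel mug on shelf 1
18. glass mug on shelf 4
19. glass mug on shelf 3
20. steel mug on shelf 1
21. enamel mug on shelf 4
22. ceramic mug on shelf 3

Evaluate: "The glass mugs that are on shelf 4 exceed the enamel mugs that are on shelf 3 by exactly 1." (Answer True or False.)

There are 2 glass mugs on shelf 4.
There is 1 enamel mug on shelf 3.
The claim requires 2 − 1 (= 1) to equal 1, which holds.

True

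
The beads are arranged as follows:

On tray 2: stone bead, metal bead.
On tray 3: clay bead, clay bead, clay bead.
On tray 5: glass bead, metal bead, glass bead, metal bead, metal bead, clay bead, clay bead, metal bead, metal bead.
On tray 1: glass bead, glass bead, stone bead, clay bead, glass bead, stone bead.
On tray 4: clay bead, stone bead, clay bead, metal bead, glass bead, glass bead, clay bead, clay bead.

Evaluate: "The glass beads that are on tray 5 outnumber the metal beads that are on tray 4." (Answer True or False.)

|glass beads on tray 5| = 2.
|metal beads on tray 4| = 1.
The claim requires 2 > 1, which holds.

True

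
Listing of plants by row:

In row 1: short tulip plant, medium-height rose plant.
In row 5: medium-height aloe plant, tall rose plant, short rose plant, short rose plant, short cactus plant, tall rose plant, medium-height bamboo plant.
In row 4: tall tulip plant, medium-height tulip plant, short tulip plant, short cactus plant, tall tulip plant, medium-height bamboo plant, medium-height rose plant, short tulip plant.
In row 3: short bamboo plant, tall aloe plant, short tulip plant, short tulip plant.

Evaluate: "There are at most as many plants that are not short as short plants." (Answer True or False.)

There are 11 plants that are not short.
There are 10 short plants.
The claim requires 11 ≤ 10, which does not hold.

False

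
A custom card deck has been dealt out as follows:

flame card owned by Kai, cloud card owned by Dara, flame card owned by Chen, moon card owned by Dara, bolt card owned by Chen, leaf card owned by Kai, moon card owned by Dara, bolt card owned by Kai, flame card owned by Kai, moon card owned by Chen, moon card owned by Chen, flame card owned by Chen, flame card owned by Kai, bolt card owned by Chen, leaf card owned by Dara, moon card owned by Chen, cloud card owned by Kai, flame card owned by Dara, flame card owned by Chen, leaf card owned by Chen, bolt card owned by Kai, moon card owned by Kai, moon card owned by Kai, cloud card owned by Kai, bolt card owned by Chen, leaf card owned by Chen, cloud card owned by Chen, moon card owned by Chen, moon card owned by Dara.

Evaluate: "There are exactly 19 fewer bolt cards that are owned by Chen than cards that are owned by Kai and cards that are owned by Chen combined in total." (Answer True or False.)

False

bolt cards owned by Chen: 3.
cards owned by Kai: 10; cards owned by Chen: 13; combined: 10 + 13 = 23.
The claim requires 23 − 3 (= 20) to equal 19, which does not hold.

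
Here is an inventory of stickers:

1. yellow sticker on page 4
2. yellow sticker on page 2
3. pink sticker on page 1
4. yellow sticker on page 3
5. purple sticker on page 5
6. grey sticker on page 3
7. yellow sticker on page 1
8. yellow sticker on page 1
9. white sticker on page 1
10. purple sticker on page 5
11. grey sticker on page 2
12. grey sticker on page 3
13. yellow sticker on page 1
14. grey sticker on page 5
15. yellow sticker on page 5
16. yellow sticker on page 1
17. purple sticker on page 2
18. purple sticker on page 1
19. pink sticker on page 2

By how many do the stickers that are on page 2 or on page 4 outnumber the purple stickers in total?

stickers on page 2 or on page 4: 5.
purple stickers: 4.
5 − 4 = 1.

1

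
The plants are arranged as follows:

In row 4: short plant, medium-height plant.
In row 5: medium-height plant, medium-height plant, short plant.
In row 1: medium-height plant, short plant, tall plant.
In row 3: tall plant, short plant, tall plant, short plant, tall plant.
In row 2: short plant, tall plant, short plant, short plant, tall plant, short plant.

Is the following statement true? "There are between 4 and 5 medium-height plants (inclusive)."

True

medium-height plants: 4.
The claim requires 4 ≤ 4 ≤ 5, which holds.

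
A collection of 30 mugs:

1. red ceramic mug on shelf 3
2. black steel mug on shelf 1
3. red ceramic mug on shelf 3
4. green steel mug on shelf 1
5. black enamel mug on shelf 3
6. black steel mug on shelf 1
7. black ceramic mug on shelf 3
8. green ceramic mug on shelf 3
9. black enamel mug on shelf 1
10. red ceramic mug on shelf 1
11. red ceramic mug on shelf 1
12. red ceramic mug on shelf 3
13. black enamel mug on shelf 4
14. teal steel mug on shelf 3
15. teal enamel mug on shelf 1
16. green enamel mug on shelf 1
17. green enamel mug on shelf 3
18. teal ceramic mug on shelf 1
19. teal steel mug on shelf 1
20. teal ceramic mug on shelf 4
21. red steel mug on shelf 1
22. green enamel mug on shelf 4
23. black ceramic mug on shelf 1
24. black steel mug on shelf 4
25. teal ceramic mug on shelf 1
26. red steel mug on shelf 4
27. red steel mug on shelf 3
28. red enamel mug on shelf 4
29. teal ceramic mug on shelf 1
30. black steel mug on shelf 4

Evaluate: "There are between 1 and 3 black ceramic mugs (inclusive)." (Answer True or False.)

True

|black ceramic mugs| = 2.
The claim requires 1 ≤ 2 ≤ 3, which holds.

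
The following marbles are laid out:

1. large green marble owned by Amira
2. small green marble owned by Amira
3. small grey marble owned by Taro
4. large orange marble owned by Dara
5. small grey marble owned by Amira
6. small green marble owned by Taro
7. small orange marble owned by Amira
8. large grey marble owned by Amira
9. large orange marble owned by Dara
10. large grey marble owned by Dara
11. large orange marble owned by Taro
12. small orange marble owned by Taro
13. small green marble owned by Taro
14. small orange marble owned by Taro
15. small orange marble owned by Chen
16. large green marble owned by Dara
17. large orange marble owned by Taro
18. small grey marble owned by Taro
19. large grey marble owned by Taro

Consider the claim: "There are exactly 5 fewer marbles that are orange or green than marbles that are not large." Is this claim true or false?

|marbles that are orange or green| = 13.
|marbles that are not large| = 10.
The claim requires 10 − 13 (= -3) to equal 5, which does not hold.

False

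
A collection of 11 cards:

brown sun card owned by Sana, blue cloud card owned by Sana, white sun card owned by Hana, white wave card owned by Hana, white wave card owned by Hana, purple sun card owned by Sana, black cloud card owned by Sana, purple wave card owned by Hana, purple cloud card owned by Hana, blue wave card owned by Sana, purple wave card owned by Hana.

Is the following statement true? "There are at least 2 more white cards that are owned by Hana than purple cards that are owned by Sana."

True

|white cards owned by Hana| = 3.
|purple cards owned by Sana| = 1.
The claim requires 3 − 1 = 2 ≥ 2, which holds.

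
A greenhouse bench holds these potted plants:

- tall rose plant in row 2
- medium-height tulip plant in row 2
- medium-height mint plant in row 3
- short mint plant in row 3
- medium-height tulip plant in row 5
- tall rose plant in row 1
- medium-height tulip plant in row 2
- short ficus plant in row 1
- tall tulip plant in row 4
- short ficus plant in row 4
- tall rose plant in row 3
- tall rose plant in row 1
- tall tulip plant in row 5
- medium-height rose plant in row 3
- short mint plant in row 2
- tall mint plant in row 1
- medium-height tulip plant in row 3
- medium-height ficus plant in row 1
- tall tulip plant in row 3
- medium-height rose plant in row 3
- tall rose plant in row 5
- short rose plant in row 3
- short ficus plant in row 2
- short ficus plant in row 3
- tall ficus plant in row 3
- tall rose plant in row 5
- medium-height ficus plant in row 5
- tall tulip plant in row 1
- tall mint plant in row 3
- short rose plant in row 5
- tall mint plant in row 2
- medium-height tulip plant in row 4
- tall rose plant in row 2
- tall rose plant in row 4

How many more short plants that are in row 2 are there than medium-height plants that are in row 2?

short plants in row 2: 2.
medium-height plants in row 2: 2.
2 − 2 = 0.

0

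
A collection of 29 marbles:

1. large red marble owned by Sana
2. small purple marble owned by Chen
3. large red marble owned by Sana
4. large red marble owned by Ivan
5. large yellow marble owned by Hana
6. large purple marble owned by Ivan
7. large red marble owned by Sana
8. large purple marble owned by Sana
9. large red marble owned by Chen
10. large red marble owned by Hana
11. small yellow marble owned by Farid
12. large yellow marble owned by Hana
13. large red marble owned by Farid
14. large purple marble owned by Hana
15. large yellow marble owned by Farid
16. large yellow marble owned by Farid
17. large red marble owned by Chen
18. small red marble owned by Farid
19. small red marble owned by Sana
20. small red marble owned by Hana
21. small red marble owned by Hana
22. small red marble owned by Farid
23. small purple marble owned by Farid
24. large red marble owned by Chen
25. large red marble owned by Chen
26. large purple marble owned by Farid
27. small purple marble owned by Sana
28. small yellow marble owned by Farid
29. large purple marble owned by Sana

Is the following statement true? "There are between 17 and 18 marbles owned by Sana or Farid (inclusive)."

False

marbles owned by Sana or Farid: 16.
The claim requires 17 ≤ 16 ≤ 18, which does not hold.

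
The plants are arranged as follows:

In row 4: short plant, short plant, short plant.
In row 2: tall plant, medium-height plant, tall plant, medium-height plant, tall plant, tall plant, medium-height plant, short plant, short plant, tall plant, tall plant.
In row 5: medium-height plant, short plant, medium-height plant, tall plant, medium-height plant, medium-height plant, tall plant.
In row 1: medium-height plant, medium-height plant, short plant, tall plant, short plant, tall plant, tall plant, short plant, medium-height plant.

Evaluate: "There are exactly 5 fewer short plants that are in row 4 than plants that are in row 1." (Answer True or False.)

short plants in row 4: 3.
plants in row 1: 9.
The claim requires 9 − 3 (= 6) to equal 5, which does not hold.

False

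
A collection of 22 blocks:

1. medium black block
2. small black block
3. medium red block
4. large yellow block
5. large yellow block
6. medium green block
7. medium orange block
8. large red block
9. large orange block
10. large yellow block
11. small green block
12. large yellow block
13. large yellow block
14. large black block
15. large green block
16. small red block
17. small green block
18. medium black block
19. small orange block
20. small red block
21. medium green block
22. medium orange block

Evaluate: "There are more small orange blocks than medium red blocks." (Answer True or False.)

False

There is 1 small orange block.
There is 1 medium red block.
The claim requires 1 > 1, which does not hold.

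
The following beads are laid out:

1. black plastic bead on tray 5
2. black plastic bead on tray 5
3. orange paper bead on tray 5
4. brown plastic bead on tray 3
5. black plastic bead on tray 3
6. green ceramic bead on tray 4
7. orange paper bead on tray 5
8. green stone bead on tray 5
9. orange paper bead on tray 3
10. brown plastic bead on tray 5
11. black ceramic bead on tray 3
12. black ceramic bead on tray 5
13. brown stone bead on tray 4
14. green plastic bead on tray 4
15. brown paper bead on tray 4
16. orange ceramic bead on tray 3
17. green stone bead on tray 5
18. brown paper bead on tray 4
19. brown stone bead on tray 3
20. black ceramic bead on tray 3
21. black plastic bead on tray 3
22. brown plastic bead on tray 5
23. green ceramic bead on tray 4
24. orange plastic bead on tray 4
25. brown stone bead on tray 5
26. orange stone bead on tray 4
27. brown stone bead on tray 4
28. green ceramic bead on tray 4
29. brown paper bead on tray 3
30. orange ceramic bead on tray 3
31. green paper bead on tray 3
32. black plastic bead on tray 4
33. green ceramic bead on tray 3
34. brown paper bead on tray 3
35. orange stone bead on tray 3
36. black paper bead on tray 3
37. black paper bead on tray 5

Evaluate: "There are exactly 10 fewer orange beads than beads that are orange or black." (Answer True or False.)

|orange beads| = 8.
|beads that are orange or black| = 18.
The claim requires 18 − 8 (= 10) to equal 10, which holds.

True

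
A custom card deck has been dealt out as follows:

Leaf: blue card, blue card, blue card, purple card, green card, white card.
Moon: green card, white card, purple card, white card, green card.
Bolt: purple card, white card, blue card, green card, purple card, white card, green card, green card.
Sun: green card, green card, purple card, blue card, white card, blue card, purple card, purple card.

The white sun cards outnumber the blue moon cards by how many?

white sun cards: 1.
blue moon cards: 0.
1 − 0 = 1.

1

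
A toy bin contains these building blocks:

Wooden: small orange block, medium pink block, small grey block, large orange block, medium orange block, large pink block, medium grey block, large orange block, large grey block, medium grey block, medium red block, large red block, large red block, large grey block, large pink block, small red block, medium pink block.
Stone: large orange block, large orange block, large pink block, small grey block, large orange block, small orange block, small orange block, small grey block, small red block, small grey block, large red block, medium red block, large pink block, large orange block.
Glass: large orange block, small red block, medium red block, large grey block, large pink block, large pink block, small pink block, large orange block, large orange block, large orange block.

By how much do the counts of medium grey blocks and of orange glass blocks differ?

medium grey blocks: 2. orange glass blocks: 4.
|2 − 4| = 4 − 2 = 2.

2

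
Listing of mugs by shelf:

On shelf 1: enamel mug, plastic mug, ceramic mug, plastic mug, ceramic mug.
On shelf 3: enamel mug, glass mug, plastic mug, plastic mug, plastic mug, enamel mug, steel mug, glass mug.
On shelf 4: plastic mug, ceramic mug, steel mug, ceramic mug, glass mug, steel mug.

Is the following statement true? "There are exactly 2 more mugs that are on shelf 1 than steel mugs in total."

|mugs on shelf 1| = 5.
|steel mugs| = 3.
The claim requires 5 − 3 (= 2) to equal 2, which holds.

True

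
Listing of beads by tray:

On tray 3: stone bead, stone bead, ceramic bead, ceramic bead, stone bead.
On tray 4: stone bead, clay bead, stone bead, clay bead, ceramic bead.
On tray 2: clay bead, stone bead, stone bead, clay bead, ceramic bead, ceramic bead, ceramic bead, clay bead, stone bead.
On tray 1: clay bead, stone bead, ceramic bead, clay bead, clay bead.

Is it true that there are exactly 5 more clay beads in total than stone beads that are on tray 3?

True

clay beads: 8.
stone beads on tray 3: 3.
The claim requires 8 − 3 (= 5) to equal 5, which holds.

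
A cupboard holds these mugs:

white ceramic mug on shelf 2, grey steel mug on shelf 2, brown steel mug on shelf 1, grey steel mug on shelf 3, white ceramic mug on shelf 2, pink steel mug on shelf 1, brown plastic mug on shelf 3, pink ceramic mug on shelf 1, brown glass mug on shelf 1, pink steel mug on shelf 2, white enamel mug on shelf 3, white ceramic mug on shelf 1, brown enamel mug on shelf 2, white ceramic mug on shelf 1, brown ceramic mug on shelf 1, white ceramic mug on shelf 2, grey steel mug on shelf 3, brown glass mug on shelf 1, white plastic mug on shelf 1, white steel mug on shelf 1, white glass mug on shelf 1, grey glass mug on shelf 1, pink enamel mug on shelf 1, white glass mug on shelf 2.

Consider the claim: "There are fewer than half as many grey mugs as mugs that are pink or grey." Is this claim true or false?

grey mugs: 4.
mugs that are pink or grey: 8.
The claim requires 2 × 4 = 8 < 8, which does not hold.

False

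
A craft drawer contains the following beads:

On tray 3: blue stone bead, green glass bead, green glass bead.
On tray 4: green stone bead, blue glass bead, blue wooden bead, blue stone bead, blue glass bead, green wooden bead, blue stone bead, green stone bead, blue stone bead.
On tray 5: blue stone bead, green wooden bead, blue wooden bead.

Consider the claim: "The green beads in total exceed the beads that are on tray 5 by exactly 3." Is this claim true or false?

There are 6 green beads.
There are 3 beads on tray 5.
The claim requires 6 − 3 (= 3) to equal 3, which holds.

True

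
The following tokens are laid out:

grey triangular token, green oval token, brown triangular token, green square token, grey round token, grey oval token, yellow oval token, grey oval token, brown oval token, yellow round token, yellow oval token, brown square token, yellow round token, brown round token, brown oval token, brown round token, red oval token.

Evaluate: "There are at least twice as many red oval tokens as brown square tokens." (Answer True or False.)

red oval tokens: 1.
brown square tokens: 1.
The claim requires 1 ≥ 2 × 1 = 2, which does not hold.

False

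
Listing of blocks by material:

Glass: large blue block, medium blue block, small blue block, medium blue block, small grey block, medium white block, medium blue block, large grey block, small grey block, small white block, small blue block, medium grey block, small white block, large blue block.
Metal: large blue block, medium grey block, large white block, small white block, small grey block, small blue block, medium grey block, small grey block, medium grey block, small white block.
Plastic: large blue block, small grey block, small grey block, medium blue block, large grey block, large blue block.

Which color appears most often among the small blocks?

grey

Counts by color (restricted to small blocks): grey 6, white 4, blue 3.
The maximum is 6, held uniquely by grey.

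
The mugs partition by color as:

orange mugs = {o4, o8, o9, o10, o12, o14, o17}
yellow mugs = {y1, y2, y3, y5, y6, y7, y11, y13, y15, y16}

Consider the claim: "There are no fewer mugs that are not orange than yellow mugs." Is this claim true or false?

mugs that are not orange: 10.
yellow mugs: 10.
The claim requires 10 ≥ 10, which holds.

True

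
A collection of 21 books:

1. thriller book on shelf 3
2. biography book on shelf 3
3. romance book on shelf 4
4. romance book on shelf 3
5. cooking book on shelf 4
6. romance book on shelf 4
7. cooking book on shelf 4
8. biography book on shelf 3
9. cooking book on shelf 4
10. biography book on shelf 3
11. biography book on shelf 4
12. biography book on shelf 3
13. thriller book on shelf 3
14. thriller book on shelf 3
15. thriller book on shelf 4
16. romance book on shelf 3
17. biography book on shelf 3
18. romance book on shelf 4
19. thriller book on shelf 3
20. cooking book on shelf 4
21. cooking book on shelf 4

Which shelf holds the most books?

Counts by shelf: shelf 3→11, shelf 4→10.
The maximum is 11, held uniquely by shelf 3.

shelf 3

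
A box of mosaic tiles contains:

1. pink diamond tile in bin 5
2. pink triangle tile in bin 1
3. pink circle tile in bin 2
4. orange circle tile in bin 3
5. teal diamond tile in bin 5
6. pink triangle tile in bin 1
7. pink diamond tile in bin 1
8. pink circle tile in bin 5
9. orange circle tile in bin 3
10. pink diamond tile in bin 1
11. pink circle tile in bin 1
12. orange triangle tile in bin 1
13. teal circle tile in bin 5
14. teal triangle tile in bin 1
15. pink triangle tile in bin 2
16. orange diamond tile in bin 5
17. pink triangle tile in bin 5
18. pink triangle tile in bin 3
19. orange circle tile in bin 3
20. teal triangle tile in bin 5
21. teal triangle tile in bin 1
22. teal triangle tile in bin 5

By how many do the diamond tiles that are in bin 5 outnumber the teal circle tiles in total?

diamond tiles in bin 5: 3.
teal circle tiles: 1.
3 − 1 = 2.

2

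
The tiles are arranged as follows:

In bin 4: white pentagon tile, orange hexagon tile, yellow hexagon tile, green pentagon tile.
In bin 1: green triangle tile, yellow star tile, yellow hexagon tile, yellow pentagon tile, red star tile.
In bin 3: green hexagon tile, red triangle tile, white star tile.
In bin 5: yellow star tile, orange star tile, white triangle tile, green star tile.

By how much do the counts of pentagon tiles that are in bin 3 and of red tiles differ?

pentagon tiles in bin 3: 0. red tiles: 2.
|0 − 2| = 2 − 0 = 2.

2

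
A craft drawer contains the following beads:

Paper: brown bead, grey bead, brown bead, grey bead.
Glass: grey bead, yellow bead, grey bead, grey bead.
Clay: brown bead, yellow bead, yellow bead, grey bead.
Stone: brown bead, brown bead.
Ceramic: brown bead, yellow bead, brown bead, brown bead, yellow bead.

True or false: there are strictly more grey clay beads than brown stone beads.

False

grey clay beads: 1.
brown stone beads: 2.
The claim requires 1 > 2, which does not hold.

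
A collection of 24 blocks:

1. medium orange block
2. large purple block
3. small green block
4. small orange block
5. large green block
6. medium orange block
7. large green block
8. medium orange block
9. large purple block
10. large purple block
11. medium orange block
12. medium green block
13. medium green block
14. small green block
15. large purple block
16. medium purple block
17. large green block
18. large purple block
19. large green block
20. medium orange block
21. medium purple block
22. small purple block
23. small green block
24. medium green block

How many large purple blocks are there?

5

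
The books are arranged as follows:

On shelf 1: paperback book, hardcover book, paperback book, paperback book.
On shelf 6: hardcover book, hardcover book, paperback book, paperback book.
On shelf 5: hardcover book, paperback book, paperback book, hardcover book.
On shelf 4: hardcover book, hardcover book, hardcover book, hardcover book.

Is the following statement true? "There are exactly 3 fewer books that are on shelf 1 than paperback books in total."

True

|books on shelf 1| = 4.
|paperback books| = 7.
The claim requires 7 − 4 (= 3) to equal 3, which holds.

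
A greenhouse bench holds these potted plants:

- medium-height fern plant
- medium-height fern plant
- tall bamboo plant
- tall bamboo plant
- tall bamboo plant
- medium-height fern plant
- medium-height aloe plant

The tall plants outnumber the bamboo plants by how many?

0

tall plants: 3.
bamboo plants: 3.
3 − 3 = 0.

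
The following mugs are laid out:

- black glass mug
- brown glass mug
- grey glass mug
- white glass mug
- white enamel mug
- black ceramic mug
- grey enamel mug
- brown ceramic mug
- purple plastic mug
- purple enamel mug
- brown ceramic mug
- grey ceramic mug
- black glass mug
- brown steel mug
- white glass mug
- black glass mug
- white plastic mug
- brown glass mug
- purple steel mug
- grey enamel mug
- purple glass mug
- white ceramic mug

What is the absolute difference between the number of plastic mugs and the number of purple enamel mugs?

1

plastic mugs: 2. purple enamel mugs: 1.
|2 − 1| = 2 − 1 = 1.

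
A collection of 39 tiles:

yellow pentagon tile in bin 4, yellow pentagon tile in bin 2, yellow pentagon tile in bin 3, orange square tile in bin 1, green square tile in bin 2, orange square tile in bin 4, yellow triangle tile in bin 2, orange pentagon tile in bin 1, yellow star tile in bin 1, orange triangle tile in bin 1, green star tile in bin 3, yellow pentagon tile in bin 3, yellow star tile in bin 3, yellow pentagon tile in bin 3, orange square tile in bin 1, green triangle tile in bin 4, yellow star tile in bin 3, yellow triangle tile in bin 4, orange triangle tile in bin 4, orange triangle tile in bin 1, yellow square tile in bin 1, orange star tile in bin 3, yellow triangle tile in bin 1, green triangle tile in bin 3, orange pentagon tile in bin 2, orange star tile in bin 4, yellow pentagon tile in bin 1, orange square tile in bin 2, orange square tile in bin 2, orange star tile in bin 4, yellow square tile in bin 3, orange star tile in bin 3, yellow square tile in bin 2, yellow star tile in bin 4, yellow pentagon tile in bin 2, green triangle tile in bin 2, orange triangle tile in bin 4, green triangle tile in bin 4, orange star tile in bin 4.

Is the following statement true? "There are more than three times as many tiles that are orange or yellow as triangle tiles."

False

|tiles that are orange or yellow| = 33.
|triangle tiles| = 11.
The claim requires 33 > 3 × 11 = 33, which does not hold.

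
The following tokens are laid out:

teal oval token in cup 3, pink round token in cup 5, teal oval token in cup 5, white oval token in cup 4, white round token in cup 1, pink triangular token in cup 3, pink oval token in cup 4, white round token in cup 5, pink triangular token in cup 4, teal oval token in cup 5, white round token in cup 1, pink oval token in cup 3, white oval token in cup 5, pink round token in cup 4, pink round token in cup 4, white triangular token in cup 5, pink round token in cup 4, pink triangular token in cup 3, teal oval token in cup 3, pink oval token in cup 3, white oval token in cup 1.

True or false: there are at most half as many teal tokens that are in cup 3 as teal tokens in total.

There are 2 teal tokens in cup 3.
There are 4 teal tokens.
The claim requires 2 × 2 = 4 ≤ 4, which holds.

True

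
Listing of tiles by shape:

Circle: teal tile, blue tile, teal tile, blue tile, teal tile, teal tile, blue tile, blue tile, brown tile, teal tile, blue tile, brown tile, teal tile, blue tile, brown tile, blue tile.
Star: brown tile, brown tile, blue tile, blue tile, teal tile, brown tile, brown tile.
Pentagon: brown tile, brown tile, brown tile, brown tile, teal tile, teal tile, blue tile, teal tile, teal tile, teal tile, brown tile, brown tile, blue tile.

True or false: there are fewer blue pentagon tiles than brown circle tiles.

True

There are 2 blue pentagon tiles.
There are 3 brown circle tiles.
The claim requires 2 < 3, which holds.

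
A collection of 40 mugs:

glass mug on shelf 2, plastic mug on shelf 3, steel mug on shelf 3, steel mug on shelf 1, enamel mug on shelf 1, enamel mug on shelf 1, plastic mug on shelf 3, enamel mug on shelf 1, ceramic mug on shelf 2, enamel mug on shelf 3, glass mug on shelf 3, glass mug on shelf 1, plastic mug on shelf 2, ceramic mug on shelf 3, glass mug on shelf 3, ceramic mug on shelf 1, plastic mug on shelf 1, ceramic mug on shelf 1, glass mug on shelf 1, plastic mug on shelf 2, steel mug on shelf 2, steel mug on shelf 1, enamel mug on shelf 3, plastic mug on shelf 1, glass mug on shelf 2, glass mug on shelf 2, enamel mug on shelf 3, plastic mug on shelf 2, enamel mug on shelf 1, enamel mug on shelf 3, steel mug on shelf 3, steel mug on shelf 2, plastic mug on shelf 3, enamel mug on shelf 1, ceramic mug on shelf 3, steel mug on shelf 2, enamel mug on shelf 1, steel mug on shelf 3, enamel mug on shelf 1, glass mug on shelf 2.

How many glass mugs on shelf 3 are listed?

2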